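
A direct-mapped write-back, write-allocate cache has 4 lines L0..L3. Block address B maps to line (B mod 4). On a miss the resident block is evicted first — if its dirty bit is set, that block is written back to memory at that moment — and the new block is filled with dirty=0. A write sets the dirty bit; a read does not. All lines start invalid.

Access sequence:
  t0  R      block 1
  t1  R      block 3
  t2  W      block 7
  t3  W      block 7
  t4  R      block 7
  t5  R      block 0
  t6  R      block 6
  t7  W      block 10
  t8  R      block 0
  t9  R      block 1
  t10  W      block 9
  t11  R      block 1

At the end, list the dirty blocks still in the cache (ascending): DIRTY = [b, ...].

DIRTY = [7, 10]

0: R B1 → L1 miss [-]
1: R B3 → L3 miss [-]
2: W B7 → L3 miss [D]
3: W B7 → L3 hit [D]
4: R B7 → L3 hit [D]
5: R B0 → L0 miss [-]
6: R B6 → L2 miss [-]
7: W B10 → L2 miss [D]
8: R B0 → L0 hit [-]
9: R B1 → L1 hit [-]
10: W B9 → L1 miss [D]
11: R B1 → L1 miss wb→B9 [-]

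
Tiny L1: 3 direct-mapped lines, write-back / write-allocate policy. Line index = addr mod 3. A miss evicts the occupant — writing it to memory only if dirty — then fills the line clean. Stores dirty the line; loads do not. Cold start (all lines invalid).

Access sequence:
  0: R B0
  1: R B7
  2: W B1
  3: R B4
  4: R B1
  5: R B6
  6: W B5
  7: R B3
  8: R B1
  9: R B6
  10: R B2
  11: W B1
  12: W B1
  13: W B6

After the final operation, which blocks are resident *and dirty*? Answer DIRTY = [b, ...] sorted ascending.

DIRTY = [1, 6]

  0 | R B0 → L0 miss [-]
  1 | R B7 → L1 miss [-]
  2 | W B1 → L1 miss [D]
  3 | R B4 → L1 miss wb→B1 [-]
  4 | R B1 → L1 miss [-]
  5 | R B6 → L0 miss [-]
  6 | W B5 → L2 miss [D]
  7 | R B3 → L0 miss [-]
  8 | R B1 → L1 hit [-]
  9 | R B6 → L0 miss [-]
  10 | R B2 → L2 miss wb→B5 [-]
  11 | W B1 → L1 hit [D]
  12 | W B1 → L1 hit [D]
  13 | W B6 → L0 hit [D]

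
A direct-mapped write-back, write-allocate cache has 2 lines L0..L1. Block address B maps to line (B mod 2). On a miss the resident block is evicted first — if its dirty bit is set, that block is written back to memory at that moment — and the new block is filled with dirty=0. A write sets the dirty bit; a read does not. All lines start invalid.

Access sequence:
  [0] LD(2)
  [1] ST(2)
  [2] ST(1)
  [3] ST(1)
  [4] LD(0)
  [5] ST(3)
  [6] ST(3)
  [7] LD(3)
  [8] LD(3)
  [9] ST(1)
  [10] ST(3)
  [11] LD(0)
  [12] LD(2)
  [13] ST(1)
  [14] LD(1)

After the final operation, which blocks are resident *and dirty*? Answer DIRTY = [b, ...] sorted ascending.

DIRTY = [1]

  0 | R B2 → L0 miss [-]
  1 | W B2 → L0 hit [D]
  2 | W B1 → L1 miss [D]
  3 | W B1 → L1 hit [D]
  4 | R B0 → L0 miss wb→B2 [-]
  5 | W B3 → L1 miss wb→B1 [D]
  6 | W B3 → L1 hit [D]
  7 | R B3 → L1 hit [D]
  8 | R B3 → L1 hit [D]
  9 | W B1 → L1 miss wb→B3 [D]
  10 | W B3 → L1 miss wb→B1 [D]
  11 | R B0 → L0 hit [-]
  12 | R B2 → L0 miss [-]
  13 | W B1 → L1 miss wb→B3 [D]
  14 | R B1 → L1 hit [D]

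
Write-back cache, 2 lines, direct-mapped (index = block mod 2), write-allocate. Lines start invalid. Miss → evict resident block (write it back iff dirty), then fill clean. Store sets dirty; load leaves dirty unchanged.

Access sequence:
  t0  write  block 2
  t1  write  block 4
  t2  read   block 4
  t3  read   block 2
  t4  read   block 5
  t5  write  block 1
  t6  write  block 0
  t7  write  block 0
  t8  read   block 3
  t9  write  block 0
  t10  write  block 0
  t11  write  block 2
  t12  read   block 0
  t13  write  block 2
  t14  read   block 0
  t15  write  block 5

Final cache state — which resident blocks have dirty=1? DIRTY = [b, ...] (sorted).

  0 | W B2 → L0 miss [D]
  1 | W B4 → L0 miss wb→B2 [D]
  2 | R B4 → L0 hit [D]
  3 | R B2 → L0 miss wb→B4 [-]
  4 | R B5 → L1 miss [-]
  5 | W B1 → L1 miss [D]
  6 | W B0 → L0 miss [D]
  7 | W B0 → L0 hit [D]
  8 | R B3 → L1 miss wb→B1 [-]
  9 | W B0 → L0 hit [D]
  10 | W B0 → L0 hit [D]
  11 | W B2 → L0 miss wb→B0 [D]
  12 | R B0 → L0 miss wb→B2 [-]
  13 | W B2 → L0 miss [D]
  14 | R B0 → L0 miss wb→B2 [-]
  15 | W B5 → L1 miss [D]

DIRTY = [5]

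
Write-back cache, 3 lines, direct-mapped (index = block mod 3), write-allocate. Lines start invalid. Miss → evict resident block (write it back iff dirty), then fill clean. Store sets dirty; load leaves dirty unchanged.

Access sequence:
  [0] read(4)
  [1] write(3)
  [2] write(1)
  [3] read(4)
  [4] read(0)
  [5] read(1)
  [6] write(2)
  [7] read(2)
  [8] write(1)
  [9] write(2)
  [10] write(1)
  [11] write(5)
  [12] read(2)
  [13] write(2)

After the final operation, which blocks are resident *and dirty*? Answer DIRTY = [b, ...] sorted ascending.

DIRTY = [1, 2]

0: R B4 → L1 miss [-]
1: W B3 → L0 miss [D]
2: W B1 → L1 miss [D]
3: R B4 → L1 miss wb→B1 [-]
4: R B0 → L0 miss wb→B3 [-]
5: R B1 → L1 miss [-]
6: W B2 → L2 miss [D]
7: R B2 → L2 hit [D]
8: W B1 → L1 hit [D]
9: W B2 → L2 hit [D]
10: W B1 → L1 hit [D]
11: W B5 → L2 miss wb→B2 [D]
12: R B2 → L2 miss wb→B5 [-]
13: W B2 → L2 hit [D]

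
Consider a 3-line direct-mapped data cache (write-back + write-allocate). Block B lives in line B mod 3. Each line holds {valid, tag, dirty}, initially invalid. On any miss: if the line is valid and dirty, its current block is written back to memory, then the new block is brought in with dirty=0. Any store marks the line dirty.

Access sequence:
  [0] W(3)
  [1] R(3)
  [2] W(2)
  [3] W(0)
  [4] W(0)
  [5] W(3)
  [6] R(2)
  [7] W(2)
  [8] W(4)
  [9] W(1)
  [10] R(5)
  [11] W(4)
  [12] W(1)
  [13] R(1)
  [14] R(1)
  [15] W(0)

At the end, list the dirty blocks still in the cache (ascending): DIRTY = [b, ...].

  0 | W B3 → L0 miss [D]
  1 | R B3 → L0 hit [D]
  2 | W B2 → L2 miss [D]
  3 | W B0 → L0 miss wb→B3 [D]
  4 | W B0 → L0 hit [D]
  5 | W B3 → L0 miss wb→B0 [D]
  6 | R B2 → L2 hit [D]
  7 | W B2 → L2 hit [D]
  8 | W B4 → L1 miss [D]
  9 | W B1 → L1 miss wb→B4 [D]
  10 | R B5 → L2 miss wb→B2 [-]
  11 | W B4 → L1 miss wb→B1 [D]
  12 | W B1 → L1 miss wb→B4 [D]
  13 | R B1 → L1 hit [D]
  14 | R B1 → L1 hit [D]
  15 | W B0 → L0 miss wb→B3 [D]

DIRTY = [0, 1]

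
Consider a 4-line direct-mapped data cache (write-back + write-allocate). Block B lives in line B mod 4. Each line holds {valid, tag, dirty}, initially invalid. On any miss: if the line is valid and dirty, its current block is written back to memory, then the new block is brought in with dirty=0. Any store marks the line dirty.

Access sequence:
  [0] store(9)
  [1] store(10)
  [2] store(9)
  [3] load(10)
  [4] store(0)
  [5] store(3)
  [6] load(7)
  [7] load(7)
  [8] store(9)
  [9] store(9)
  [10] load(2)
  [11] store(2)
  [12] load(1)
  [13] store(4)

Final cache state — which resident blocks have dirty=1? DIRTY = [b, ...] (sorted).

0: W B9 -> L1 miss  d=D]
1: W B10 -> L2 miss  d=D]
2: W B9 -> L1 hit  d=D]
3: R B10 -> L2 hit  d=D]
4: W B0 -> L0 miss  d=D]
5: W B3 -> L3 miss  d=D]
6: R B7 -> L3 miss wb->B3  d=-]
7: R B7 -> L3 hit  d=-]
8: W B9 -> L1 hit  d=D]
9: W B9 -> L1 hit  d=D]
10: R B2 -> L2 miss wb->B10  d=-]
11: W B2 -> L2 hit  d=D]
12: R B1 -> L1 miss wb->B9  d=-]
13: W B4 -> L0 miss wb->B0  d=D]

DIRTY = [2, 4]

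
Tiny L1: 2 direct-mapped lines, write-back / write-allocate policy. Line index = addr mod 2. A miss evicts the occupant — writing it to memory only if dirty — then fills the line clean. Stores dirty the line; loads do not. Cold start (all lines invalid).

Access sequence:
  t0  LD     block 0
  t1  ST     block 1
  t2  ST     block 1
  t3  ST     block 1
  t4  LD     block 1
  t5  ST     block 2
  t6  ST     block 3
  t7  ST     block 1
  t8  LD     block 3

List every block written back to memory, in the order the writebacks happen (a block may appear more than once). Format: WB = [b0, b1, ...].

WB = [1, 3, 1]

  0 | R B0 → L0 miss [-]
  1 | W B1 → L1 miss [D]
  2 | W B1 → L1 hit [D]
  3 | W B1 → L1 hit [D]
  4 | R B1 → L1 hit [D]
  5 | W B2 → L0 miss [D]
  6 | W B3 → L1 miss wb→B1 [D]
  7 | W B1 → L1 miss wb→B3 [D]
  8 | R B3 → L1 miss wb→B1 [-]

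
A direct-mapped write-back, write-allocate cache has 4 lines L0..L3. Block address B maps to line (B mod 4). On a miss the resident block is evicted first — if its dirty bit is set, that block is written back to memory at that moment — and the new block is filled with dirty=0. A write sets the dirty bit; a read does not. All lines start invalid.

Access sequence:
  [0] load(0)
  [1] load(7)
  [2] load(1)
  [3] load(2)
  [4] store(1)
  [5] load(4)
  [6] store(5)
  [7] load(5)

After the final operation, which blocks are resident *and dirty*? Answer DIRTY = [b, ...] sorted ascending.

  0 | R B0 → L0 miss [-]
  1 | R B7 → L3 miss [-]
  2 | R B1 → L1 miss [-]
  3 | R B2 → L2 miss [-]
  4 | W B1 → L1 hit [D]
  5 | R B4 → L0 miss [-]
  6 | W B5 → L1 miss wb→B1 [D]
  7 | R B5 → L1 hit [D]

DIRTY = [5]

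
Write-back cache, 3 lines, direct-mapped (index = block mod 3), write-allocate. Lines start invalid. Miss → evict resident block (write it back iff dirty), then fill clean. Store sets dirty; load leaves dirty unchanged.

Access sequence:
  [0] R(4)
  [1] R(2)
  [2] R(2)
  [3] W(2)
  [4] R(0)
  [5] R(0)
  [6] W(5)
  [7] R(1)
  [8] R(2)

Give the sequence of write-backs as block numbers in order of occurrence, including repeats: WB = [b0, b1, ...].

WB = [2, 5]

0: R B4 -> L1 miss  d=-]
1: R B2 -> L2 miss  d=-]
2: R B2 -> L2 hit  d=-]
3: W B2 -> L2 hit  d=D]
4: R B0 -> L0 miss  d=-]
5: R B0 -> L0 hit  d=-]
6: W B5 -> L2 miss wb->B2  d=D]
7: R B1 -> L1 miss  d=-]
8: R B2 -> L2 miss wb->B5  d=-]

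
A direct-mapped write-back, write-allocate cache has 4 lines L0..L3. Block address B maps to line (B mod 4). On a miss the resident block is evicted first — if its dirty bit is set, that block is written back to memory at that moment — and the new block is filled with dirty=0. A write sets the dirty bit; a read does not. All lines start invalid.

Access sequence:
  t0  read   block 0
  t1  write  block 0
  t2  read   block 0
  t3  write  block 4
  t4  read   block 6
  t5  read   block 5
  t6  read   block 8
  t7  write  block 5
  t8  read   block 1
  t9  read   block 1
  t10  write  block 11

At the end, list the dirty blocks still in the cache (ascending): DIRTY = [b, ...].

DIRTY = [11]

0: R B0 -> L0 miss  d=-]
1: W B0 -> L0 hit  d=D]
2: R B0 -> L0 hit  d=D]
3: W B4 -> L0 miss wb->B0  d=D]
4: R B6 -> L2 miss  d=-]
5: R B5 -> L1 miss  d=-]
6: R B8 -> L0 miss wb->B4  d=-]
7: W B5 -> L1 hit  d=D]
8: R B1 -> L1 miss wb->B5  d=-]
9: R B1 -> L1 hit  d=-]
10: W B11 -> L3 miss  d=D]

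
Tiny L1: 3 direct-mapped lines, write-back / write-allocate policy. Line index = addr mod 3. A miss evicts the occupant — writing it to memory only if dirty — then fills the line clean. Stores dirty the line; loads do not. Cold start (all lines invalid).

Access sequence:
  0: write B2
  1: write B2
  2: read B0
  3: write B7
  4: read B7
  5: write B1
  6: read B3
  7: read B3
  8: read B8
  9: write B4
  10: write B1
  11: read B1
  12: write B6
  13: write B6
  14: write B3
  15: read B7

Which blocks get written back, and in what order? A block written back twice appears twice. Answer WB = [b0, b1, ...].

WB = [7, 2, 1, 4, 6, 1]

0: W B2 -> L2 miss  d=D]
1: W B2 -> L2 hit  d=D]
2: R B0 -> L0 miss  d=-]
3: W B7 -> L1 miss  d=D]
4: R B7 -> L1 hit  d=D]
5: W B1 -> L1 miss wb->B7  d=D]
6: R B3 -> L0 miss  d=-]
7: R B3 -> L0 hit  d=-]
8: R B8 -> L2 miss wb->B2  d=-]
9: W B4 -> L1 miss wb->B1  d=D]
10: W B1 -> L1 miss wb->B4  d=D]
11: R B1 -> L1 hit  d=D]
12: W B6 -> L0 miss  d=D]
13: W B6 -> L0 hit  d=D]
14: W B3 -> L0 miss wb->B6  d=D]
15: R B7 -> L1 miss wb->B1  d=-]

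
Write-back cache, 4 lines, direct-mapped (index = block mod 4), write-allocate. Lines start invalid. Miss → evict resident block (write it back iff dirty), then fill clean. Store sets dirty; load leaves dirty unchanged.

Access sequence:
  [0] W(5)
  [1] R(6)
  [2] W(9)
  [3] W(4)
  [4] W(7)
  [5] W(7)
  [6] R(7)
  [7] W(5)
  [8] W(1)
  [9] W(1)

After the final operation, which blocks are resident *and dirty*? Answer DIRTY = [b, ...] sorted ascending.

DIRTY = [1, 4, 7]

0: W B5 → L1 miss [D]
1: R B6 → L2 miss [-]
2: W B9 → L1 miss wb→B5 [D]
3: W B4 → L0 miss [D]
4: W B7 → L3 miss [D]
5: W B7 → L3 hit [D]
6: R B7 → L3 hit [D]
7: W B5 → L1 miss wb→B9 [D]
8: W B1 → L1 miss wb→B5 [D]
9: W B1 → L1 hit [D]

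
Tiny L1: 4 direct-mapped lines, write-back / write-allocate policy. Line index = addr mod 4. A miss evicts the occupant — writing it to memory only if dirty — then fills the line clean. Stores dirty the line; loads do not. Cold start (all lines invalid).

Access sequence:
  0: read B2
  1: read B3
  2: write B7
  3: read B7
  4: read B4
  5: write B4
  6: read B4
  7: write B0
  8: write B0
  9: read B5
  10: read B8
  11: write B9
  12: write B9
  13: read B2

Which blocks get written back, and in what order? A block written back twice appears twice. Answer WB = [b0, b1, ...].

WB = [4, 0]

0: R B2 -> L2 miss  d=-]
1: R B3 -> L3 miss  d=-]
2: W B7 -> L3 miss  d=D]
3: R B7 -> L3 hit  d=D]
4: R B4 -> L0 miss  d=-]
5: W B4 -> L0 hit  d=D]
6: R B4 -> L0 hit  d=D]
7: W B0 -> L0 miss wb->B4  d=D]
8: W B0 -> L0 hit  d=D]
9: R B5 -> L1 miss  d=-]
10: R B8 -> L0 miss wb->B0  d=-]
11: W B9 -> L1 miss  d=D]
12: W B9 -> L1 hit  d=D]
13: R B2 -> L2 hit  d=-]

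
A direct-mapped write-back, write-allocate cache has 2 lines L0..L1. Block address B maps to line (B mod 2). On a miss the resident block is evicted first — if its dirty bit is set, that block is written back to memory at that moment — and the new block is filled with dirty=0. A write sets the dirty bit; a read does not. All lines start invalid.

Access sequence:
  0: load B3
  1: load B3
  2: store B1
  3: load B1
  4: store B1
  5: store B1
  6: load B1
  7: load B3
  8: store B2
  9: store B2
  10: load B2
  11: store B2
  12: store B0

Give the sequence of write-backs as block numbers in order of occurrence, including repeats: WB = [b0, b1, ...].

0: R B3 -> L1 miss  d=-]
1: R B3 -> L1 hit  d=-]
2: W B1 -> L1 miss  d=D]
3: R B1 -> L1 hit  d=D]
4: W B1 -> L1 hit  d=D]
5: W B1 -> L1 hit  d=D]
6: R B1 -> L1 hit  d=D]
7: R B3 -> L1 miss wb->B1  d=-]
8: W B2 -> L0 miss  d=D]
9: W B2 -> L0 hit  d=D]
10: R B2 -> L0 hit  d=D]
11: W B2 -> L0 hit  d=D]
12: W B0 -> L0 miss wb->B2  d=D]

WB = [1, 2]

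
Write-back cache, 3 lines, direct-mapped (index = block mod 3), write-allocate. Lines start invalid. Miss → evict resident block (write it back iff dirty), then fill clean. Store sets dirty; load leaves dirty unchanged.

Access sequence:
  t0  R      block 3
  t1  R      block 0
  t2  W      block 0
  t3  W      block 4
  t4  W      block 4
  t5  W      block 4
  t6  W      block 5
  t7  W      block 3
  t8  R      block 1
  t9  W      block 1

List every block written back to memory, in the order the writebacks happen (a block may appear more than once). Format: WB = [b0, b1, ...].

0: R B3 → L0 miss [-]
1: R B0 → L0 miss [-]
2: W B0 → L0 hit [D]
3: W B4 → L1 miss [D]
4: W B4 → L1 hit [D]
5: W B4 → L1 hit [D]
6: W B5 → L2 miss [D]
7: W B3 → L0 miss wb→B0 [D]
8: R B1 → L1 miss wb→B4 [-]
9: W B1 → L1 hit [D]

WB = [0, 4]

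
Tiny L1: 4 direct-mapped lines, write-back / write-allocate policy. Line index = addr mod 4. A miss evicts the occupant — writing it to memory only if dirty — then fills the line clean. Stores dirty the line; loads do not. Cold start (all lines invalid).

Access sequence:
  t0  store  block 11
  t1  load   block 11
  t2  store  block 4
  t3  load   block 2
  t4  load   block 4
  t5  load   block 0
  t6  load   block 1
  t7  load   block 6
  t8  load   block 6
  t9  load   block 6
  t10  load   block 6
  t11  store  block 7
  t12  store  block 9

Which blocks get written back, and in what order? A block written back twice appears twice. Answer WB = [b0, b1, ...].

WB = [4, 11]

  0 | W B11 → L3 miss [D]
  1 | R B11 → L3 hit [D]
  2 | W B4 → L0 miss [D]
  3 | R B2 → L2 miss [-]
  4 | R B4 → L0 hit [D]
  5 | R B0 → L0 miss wb→B4 [-]
  6 | R B1 → L1 miss [-]
  7 | R B6 → L2 miss [-]
  8 | R B6 → L2 hit [-]
  9 | R B6 → L2 hit [-]
  10 | R B6 → L2 hit [-]
  11 | W B7 → L3 miss wb→B11 [D]
  12 | W B9 → L1 miss [D]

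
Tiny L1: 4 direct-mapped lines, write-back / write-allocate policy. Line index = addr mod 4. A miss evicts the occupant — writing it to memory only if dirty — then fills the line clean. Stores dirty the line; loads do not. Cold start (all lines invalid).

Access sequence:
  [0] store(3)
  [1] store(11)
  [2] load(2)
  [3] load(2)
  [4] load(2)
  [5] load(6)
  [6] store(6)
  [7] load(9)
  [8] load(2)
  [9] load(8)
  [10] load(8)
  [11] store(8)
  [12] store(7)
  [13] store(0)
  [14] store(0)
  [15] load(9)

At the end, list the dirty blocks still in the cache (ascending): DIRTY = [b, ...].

0: W B3 -> L3 miss  d=D]
1: W B11 -> L3 miss wb->B3  d=D]
2: R B2 -> L2 miss  d=-]
3: R B2 -> L2 hit  d=-]
4: R B2 -> L2 hit  d=-]
5: R B6 -> L2 miss  d=-]
6: W B6 -> L2 hit  d=D]
7: R B9 -> L1 miss  d=-]
8: R B2 -> L2 miss wb->B6  d=-]
9: R B8 -> L0 miss  d=-]
10: R B8 -> L0 hit  d=-]
11: W B8 -> L0 hit  d=D]
12: W B7 -> L3 miss wb->B11  d=D]
13: W B0 -> L0 miss wb->B8  d=D]
14: W B0 -> L0 hit  d=D]
15: R B9 -> L1 hit  d=-]

DIRTY = [0, 7]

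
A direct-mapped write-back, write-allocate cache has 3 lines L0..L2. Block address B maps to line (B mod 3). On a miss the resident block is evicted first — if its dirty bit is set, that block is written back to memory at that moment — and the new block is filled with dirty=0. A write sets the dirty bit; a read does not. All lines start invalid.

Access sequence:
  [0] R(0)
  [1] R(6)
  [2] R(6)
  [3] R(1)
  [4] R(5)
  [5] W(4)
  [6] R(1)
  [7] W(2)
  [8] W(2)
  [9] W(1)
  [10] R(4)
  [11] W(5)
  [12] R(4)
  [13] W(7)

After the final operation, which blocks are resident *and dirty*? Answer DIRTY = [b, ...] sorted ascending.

0: R B0 → L0 miss [-]
1: R B6 → L0 miss [-]
2: R B6 → L0 hit [-]
3: R B1 → L1 miss [-]
4: R B5 → L2 miss [-]
5: W B4 → L1 miss [D]
6: R B1 → L1 miss wb→B4 [-]
7: W B2 → L2 miss [D]
8: W B2 → L2 hit [D]
9: W B1 → L1 hit [D]
10: R B4 → L1 miss wb→B1 [-]
11: W B5 → L2 miss wb→B2 [D]
12: R B4 → L1 hit [-]
13: W B7 → L1 miss [D]

DIRTY = [5, 7]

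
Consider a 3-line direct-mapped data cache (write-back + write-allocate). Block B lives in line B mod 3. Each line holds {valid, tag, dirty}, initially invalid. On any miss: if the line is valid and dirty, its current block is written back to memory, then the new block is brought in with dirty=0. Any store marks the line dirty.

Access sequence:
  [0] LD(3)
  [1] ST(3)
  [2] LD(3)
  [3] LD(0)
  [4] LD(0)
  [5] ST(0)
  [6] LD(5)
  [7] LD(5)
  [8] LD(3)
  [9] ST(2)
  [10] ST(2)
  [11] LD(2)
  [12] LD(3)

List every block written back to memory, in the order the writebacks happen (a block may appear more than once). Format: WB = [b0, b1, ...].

0: R B3 → L0 miss [-]
1: W B3 → L0 hit [D]
2: R B3 → L0 hit [D]
3: R B0 → L0 miss wb→B3 [-]
4: R B0 → L0 hit [-]
5: W B0 → L0 hit [D]
6: R B5 → L2 miss [-]
7: R B5 → L2 hit [-]
8: R B3 → L0 miss wb→B0 [-]
9: W B2 → L2 miss [D]
10: W B2 → L2 hit [D]
11: R B2 → L2 hit [D]
12: R B3 → L0 hit [-]

WB = [3, 0]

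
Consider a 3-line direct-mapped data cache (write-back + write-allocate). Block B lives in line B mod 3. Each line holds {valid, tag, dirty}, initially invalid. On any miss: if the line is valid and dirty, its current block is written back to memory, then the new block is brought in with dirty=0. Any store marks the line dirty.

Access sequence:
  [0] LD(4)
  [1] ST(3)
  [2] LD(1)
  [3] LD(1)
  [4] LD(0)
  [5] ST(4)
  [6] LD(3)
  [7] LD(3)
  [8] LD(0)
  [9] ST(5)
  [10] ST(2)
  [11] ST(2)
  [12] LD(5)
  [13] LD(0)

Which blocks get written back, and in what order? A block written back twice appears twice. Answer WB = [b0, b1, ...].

  0 | R B4 → L1 miss [-]
  1 | W B3 → L0 miss [D]
  2 | R B1 → L1 miss [-]
  3 | R B1 → L1 hit [-]
  4 | R B0 → L0 miss wb→B3 [-]
  5 | W B4 → L1 miss [D]
  6 | R B3 → L0 miss [-]
  7 | R B3 → L0 hit [-]
  8 | R B0 → L0 miss [-]
  9 | W B5 → L2 miss [D]
  10 | W B2 → L2 miss wb→B5 [D]
  11 | W B2 → L2 hit [D]
  12 | R B5 → L2 miss wb→B2 [-]
  13 | R B0 → L0 hit [-]

WB = [3, 5, 2]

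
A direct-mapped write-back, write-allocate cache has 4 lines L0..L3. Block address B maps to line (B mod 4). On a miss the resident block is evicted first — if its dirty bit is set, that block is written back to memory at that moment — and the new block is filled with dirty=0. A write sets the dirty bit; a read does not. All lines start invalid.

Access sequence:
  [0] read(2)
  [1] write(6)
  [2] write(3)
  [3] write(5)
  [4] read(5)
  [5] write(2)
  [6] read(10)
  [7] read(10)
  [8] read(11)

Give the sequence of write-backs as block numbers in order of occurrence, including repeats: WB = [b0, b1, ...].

WB = [6, 2, 3]

0: R B2 -> L2 miss  d=-]
1: W B6 -> L2 miss  d=D]
2: W B3 -> L3 miss  d=D]
3: W B5 -> L1 miss  d=D]
4: R B5 -> L1 hit  d=D]
5: W B2 -> L2 miss wb->B6  d=D]
6: R B10 -> L2 miss wb->B2  d=-]
7: R B10 -> L2 hit  d=-]
8: R B11 -> L3 miss wb->B3  d=-]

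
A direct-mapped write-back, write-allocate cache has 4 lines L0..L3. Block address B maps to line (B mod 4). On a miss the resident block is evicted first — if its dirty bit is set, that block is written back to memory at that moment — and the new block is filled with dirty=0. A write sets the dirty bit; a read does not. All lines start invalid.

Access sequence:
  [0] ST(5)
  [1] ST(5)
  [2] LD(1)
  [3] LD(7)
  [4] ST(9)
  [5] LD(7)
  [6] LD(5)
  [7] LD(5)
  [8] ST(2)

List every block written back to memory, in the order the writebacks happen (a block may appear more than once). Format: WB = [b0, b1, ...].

WB = [5, 9]

0: W B5 → L1 miss [D]
1: W B5 → L1 hit [D]
2: R B1 → L1 miss wb→B5 [-]
3: R B7 → L3 miss [-]
4: W B9 → L1 miss [D]
5: R B7 → L3 hit [-]
6: R B5 → L1 miss wb→B9 [-]
7: R B5 → L1 hit [-]
8: W B2 → L2 miss [D]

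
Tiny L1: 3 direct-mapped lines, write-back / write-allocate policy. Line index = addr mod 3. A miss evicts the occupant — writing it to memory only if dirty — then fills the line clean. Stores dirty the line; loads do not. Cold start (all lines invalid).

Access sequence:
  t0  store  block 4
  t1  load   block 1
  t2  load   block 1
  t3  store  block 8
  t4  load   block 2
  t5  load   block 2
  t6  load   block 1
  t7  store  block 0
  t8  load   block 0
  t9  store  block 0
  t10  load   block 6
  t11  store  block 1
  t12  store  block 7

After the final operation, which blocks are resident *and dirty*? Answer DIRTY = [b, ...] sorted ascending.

0: W B4 -> L1 miss  d=D]
1: R B1 -> L1 miss wb->B4  d=-]
2: R B1 -> L1 hit  d=-]
3: W B8 -> L2 miss  d=D]
4: R B2 -> L2 miss wb->B8  d=-]
5: R B2 -> L2 hit  d=-]
6: R B1 -> L1 hit  d=-]
7: W B0 -> L0 miss  d=D]
8: R B0 -> L0 hit  d=D]
9: W B0 -> L0 hit  d=D]
10: R B6 -> L0 miss wb->B0  d=-]
11: W B1 -> L1 hit  d=D]
12: W B7 -> L1 miss wb->B1  d=D]

DIRTY = [7]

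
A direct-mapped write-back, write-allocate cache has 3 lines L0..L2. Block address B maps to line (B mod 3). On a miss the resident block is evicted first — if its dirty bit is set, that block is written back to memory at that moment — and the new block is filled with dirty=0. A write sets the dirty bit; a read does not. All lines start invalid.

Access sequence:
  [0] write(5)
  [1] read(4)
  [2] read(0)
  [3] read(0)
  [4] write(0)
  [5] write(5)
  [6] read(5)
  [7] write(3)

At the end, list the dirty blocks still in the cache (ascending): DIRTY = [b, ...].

DIRTY = [3, 5]

0: W B5 -> L2 miss  d=D]
1: R B4 -> L1 miss  d=-]
2: R B0 -> L0 miss  d=-]
3: R B0 -> L0 hit  d=-]
4: W B0 -> L0 hit  d=D]
5: W B5 -> L2 hit  d=D]
6: R B5 -> L2 hit  d=D]
7: W B3 -> L0 miss wb->B0  d=D]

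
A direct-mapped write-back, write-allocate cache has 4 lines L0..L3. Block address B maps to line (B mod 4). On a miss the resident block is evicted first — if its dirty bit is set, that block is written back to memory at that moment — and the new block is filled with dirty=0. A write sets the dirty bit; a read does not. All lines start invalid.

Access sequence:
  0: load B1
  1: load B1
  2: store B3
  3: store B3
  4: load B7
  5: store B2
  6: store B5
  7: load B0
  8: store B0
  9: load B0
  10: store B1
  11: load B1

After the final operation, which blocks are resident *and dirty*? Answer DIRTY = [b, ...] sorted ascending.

DIRTY = [0, 1, 2]

0: R B1 → L1 miss [-]
1: R B1 → L1 hit [-]
2: W B3 → L3 miss [D]
3: W B3 → L3 hit [D]
4: R B7 → L3 miss wb→B3 [-]
5: W B2 → L2 miss [D]
6: W B5 → L1 miss [D]
7: R B0 → L0 miss [-]
8: W B0 → L0 hit [D]
9: R B0 → L0 hit [D]
10: W B1 → L1 miss wb→B5 [D]
11: R B1 → L1 hit [D]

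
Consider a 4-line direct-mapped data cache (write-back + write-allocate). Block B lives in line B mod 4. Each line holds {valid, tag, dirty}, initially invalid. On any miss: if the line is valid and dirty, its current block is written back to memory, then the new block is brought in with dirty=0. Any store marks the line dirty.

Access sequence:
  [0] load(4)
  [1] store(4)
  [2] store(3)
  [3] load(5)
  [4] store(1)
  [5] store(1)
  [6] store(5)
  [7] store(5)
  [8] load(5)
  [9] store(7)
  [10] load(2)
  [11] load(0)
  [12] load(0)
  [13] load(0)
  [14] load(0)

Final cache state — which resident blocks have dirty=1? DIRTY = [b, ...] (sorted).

DIRTY = [5, 7]

0: R B4 -> L0 miss  d=-]
1: W B4 -> L0 hit  d=D]
2: W B3 -> L3 miss  d=D]
3: R B5 -> L1 miss  d=-]
4: W B1 -> L1 miss  d=D]
5: W B1 -> L1 hit  d=D]
6: W B5 -> L1 miss wb->B1  d=D]
7: W B5 -> L1 hit  d=D]
8: R B5 -> L1 hit  d=D]
9: W B7 -> L3 miss wb->B3  d=D]
10: R B2 -> L2 miss  d=-]
11: R B0 -> L0 miss wb->B4  d=-]
12: R B0 -> L0 hit  d=-]
13: R B0 -> L0 hit  d=-]
14: R B0 -> L0 hit  d=-]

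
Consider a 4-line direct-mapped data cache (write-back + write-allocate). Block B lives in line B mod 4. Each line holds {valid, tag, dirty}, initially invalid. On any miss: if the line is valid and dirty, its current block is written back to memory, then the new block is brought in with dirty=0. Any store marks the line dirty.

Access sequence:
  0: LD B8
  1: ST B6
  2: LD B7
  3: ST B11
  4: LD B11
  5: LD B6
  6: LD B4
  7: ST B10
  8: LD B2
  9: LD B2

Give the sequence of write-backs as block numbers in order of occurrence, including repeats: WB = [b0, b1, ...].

WB = [6, 10]

0: R B8 → L0 miss [-]
1: W B6 → L2 miss [D]
2: R B7 → L3 miss [-]
3: W B11 → L3 miss [D]
4: R B11 → L3 hit [D]
5: R B6 → L2 hit [D]
6: R B4 → L0 miss [-]
7: W B10 → L2 miss wb→B6 [D]
8: R B2 → L2 miss wb→B10 [-]
9: R B2 → L2 hit [-]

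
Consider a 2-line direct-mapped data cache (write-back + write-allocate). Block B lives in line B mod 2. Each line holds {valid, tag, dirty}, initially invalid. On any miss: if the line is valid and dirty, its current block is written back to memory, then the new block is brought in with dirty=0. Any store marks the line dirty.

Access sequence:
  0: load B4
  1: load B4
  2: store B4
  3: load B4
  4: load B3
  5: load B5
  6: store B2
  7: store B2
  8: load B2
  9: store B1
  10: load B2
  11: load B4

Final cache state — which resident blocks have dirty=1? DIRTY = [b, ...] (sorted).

  0 | R B4 → L0 miss [-]
  1 | R B4 → L0 hit [-]
  2 | W B4 → L0 hit [D]
  3 | R B4 → L0 hit [D]
  4 | R B3 → L1 miss [-]
  5 | R B5 → L1 miss [-]
  6 | W B2 → L0 miss wb→B4 [D]
  7 | W B2 → L0 hit [D]
  8 | R B2 → L0 hit [D]
  9 | W B1 → L1 miss [D]
  10 | R B2 → L0 hit [D]
  11 | R B4 → L0 miss wb→B2 [-]

DIRTY = [1]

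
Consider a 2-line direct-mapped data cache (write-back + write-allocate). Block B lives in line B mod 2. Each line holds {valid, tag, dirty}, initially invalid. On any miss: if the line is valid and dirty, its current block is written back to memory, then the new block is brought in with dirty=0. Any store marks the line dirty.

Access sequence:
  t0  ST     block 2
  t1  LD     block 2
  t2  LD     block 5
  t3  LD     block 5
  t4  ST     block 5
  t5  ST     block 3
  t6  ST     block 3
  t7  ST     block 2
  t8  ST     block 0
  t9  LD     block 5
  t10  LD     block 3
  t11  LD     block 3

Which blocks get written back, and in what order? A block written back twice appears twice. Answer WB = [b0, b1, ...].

WB = [5, 2, 3]

0: W B2 → L0 miss [D]
1: R B2 → L0 hit [D]
2: R B5 → L1 miss [-]
3: R B5 → L1 hit [-]
4: W B5 → L1 hit [D]
5: W B3 → L1 miss wb→B5 [D]
6: W B3 → L1 hit [D]
7: W B2 → L0 hit [D]
8: W B0 → L0 miss wb→B2 [D]
9: R B5 → L1 miss wb→B3 [-]
10: R B3 → L1 miss [-]
11: R B3 → L1 hit [-]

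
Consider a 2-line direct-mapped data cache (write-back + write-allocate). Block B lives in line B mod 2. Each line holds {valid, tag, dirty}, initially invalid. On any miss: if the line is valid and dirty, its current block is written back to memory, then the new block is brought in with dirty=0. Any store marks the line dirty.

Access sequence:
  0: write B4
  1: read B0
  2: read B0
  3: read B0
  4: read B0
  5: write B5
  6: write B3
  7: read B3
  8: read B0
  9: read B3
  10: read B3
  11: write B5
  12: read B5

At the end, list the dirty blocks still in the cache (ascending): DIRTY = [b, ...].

  0 | W B4 → L0 miss [D]
  1 | R B0 → L0 miss wb→B4 [-]
  2 | R B0 → L0 hit [-]
  3 | R B0 → L0 hit [-]
  4 | R B0 → L0 hit [-]
  5 | W B5 → L1 miss [D]
  6 | W B3 → L1 miss wb→B5 [D]
  7 | R B3 → L1 hit [D]
  8 | R B0 → L0 hit [-]
  9 | R B3 → L1 hit [D]
  10 | R B3 → L1 hit [D]
  11 | W B5 → L1 miss wb→B3 [D]
  12 | R B5 → L1 hit [D]

DIRTY = [5]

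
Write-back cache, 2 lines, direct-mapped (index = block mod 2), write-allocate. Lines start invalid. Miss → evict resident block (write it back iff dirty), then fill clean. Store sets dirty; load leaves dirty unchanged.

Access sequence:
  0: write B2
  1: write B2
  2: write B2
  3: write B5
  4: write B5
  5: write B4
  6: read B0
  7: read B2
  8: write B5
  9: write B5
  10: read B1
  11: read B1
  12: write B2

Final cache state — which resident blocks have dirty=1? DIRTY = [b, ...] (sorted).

DIRTY = [2]

  0 | W B2 → L0 miss [D]
  1 | W B2 → L0 hit [D]
  2 | W B2 → L0 hit [D]
  3 | W B5 → L1 miss [D]
  4 | W B5 → L1 hit [D]
  5 | W B4 → L0 miss wb→B2 [D]
  6 | R B0 → L0 miss wb→B4 [-]
  7 | R B2 → L0 miss [-]
  8 | W B5 → L1 hit [D]
  9 | W B5 → L1 hit [D]
  10 | R B1 → L1 miss wb→B5 [-]
  11 | R B1 → L1 hit [-]
  12 | W B2 → L0 hit [D]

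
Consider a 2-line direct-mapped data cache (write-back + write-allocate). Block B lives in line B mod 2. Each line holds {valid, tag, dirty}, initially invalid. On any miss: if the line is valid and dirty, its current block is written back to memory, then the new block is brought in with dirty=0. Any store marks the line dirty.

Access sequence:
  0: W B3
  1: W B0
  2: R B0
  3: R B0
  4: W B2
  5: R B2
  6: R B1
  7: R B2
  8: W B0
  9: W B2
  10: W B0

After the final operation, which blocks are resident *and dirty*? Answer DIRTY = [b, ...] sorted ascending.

DIRTY = [0]

0: W B3 -> L1 miss  d=D]
1: W B0 -> L0 miss  d=D]
2: R B0 -> L0 hit  d=D]
3: R B0 -> L0 hit  d=D]
4: W B2 -> L0 miss wb->B0  d=D]
5: R B2 -> L0 hit  d=D]
6: R B1 -> L1 miss wb->B3  d=-]
7: R B2 -> L0 hit  d=D]
8: W B0 -> L0 miss wb->B2  d=D]
9: W B2 -> L0 miss wb->B0  d=D]
10: W B0 -> L0 miss wb->B2  d=D]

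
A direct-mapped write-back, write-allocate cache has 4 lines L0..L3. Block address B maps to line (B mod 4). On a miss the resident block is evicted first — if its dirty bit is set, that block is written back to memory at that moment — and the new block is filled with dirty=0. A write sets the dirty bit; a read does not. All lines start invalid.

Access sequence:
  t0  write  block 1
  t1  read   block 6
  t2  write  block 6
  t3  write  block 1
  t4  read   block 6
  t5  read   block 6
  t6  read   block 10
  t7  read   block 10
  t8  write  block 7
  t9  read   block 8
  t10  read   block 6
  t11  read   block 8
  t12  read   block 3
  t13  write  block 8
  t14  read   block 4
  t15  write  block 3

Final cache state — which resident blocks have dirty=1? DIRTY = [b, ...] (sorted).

DIRTY = [1, 3]

0: W B1 → L1 miss [D]
1: R B6 → L2 miss [-]
2: W B6 → L2 hit [D]
3: W B1 → L1 hit [D]
4: R B6 → L2 hit [D]
5: R B6 → L2 hit [D]
6: R B10 → L2 miss wb→B6 [-]
7: R B10 → L2 hit [-]
8: W B7 → L3 miss [D]
9: R B8 → L0 miss [-]
10: R B6 → L2 miss [-]
11: R B8 → L0 hit [-]
12: R B3 → L3 miss wb→B7 [-]
13: W B8 → L0 hit [D]
14: R B4 → L0 miss wb→B8 [-]
15: W B3 → L3 hit [D]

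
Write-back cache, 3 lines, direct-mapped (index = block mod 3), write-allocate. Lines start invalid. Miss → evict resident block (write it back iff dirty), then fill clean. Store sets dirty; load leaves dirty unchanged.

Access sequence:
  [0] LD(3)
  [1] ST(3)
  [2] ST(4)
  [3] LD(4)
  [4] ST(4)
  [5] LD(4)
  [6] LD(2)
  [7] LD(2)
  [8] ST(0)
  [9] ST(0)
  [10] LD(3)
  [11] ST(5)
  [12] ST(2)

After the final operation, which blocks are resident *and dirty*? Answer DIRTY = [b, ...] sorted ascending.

  0 | R B3 → L0 miss [-]
  1 | W B3 → L0 hit [D]
  2 | W B4 → L1 miss [D]
  3 | R B4 → L1 hit [D]
  4 | W B4 → L1 hit [D]
  5 | R B4 → L1 hit [D]
  6 | R B2 → L2 miss [-]
  7 | R B2 → L2 hit [-]
  8 | W B0 → L0 miss wb→B3 [D]
  9 | W B0 → L0 hit [D]
  10 | R B3 → L0 miss wb→B0 [-]
  11 | W B5 → L2 miss [D]
  12 | W B2 → L2 miss wb→B5 [D]

DIRTY = [2, 4]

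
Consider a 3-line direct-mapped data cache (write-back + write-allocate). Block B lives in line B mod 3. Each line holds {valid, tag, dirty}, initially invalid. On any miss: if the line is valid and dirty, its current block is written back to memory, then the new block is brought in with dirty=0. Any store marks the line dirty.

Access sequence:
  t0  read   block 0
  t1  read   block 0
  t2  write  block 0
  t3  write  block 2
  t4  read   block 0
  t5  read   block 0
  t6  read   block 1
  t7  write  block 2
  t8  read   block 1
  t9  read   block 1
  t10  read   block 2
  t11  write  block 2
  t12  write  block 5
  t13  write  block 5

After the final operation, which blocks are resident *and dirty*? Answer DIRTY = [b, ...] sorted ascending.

DIRTY = [0, 5]

0: R B0 → L0 miss [-]
1: R B0 → L0 hit [-]
2: W B0 → L0 hit [D]
3: W B2 → L2 miss [D]
4: R B0 → L0 hit [D]
5: R B0 → L0 hit [D]
6: R B1 → L1 miss [-]
7: W B2 → L2 hit [D]
8: R B1 → L1 hit [-]
9: R B1 → L1 hit [-]
10: R B2 → L2 hit [D]
11: W B2 → L2 hit [D]
12: W B5 → L2 miss wb→B2 [D]
13: W B5 → L2 hit [D]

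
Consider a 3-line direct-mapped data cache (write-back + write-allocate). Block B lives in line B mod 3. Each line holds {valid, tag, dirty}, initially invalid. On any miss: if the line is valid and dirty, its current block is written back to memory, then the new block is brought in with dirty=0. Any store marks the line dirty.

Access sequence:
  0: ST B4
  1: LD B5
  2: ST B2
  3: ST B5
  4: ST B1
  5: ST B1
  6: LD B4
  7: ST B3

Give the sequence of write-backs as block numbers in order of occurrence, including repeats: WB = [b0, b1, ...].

0: W B4 -> L1 miss  d=D]
1: R B5 -> L2 miss  d=-]
2: W B2 -> L2 miss  d=D]
3: W B5 -> L2 miss wb->B2  d=D]
4: W B1 -> L1 miss wb->B4  d=D]
5: W B1 -> L1 hit  d=D]
6: R B4 -> L1 miss wb->B1  d=-]
7: W B3 -> L0 miss  d=D]

WB = [2, 4, 1]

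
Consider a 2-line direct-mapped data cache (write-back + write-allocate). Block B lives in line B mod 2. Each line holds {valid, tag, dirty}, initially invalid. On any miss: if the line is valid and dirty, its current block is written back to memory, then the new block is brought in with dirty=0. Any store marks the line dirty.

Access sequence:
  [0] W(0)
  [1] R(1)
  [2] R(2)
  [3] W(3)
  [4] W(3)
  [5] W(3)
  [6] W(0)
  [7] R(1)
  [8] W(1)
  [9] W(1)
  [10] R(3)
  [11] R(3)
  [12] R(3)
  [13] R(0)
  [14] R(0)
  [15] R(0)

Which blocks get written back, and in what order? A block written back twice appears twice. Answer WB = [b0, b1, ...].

WB = [0, 3, 1]

0: W B0 → L0 miss [D]
1: R B1 → L1 miss [-]
2: R B2 → L0 miss wb→B0 [-]
3: W B3 → L1 miss [D]
4: W B3 → L1 hit [D]
5: W B3 → L1 hit [D]
6: W B0 → L0 miss [D]
7: R B1 → L1 miss wb→B3 [-]
8: W B1 → L1 hit [D]
9: W B1 → L1 hit [D]
10: R B3 → L1 miss wb→B1 [-]
11: R B3 → L1 hit [-]
12: R B3 → L1 hit [-]
13: R B0 → L0 hit [D]
14: R B0 → L0 hit [D]
15: R B0 → L0 hit [D]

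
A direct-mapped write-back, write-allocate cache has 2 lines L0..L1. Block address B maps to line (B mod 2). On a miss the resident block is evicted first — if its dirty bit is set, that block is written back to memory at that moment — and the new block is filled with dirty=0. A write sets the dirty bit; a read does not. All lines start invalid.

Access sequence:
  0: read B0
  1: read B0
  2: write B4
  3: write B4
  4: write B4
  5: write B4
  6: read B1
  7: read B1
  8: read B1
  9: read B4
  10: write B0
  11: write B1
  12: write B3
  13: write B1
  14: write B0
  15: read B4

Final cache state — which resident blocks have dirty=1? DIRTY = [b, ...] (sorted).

  0 | R B0 → L0 miss [-]
  1 | R B0 → L0 hit [-]
  2 | W B4 → L0 miss [D]
  3 | W B4 → L0 hit [D]
  4 | W B4 → L0 hit [D]
  5 | W B4 → L0 hit [D]
  6 | R B1 → L1 miss [-]
  7 | R B1 → L1 hit [-]
  8 | R B1 → L1 hit [-]
  9 | R B4 → L0 hit [D]
  10 | W B0 → L0 miss wb→B4 [D]
  11 | W B1 → L1 hit [D]
  12 | W B3 → L1 miss wb→B1 [D]
  13 | W B1 → L1 miss wb→B3 [D]
  14 | W B0 → L0 hit [D]
  15 | R B4 → L0 miss wb→B0 [-]

DIRTY = [1]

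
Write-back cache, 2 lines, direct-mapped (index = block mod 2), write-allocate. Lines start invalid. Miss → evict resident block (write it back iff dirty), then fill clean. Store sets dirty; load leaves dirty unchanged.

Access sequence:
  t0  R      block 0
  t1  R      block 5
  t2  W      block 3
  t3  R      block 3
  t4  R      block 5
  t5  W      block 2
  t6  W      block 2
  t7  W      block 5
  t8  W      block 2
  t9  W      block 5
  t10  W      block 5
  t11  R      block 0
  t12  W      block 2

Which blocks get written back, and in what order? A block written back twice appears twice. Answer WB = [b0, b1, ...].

  0 | R B0 → L0 miss [-]
  1 | R B5 → L1 miss [-]
  2 | W B3 → L1 miss [D]
  3 | R B3 → L1 hit [D]
  4 | R B5 → L1 miss wb→B3 [-]
  5 | W B2 → L0 miss [D]
  6 | W B2 → L0 hit [D]
  7 | W B5 → L1 hit [D]
  8 | W B2 → L0 hit [D]
  9 | W B5 → L1 hit [D]
  10 | W B5 → L1 hit [D]
  11 | R B0 → L0 miss wb→B2 [-]
  12 | W B2 → L0 miss [D]

WB = [3, 2]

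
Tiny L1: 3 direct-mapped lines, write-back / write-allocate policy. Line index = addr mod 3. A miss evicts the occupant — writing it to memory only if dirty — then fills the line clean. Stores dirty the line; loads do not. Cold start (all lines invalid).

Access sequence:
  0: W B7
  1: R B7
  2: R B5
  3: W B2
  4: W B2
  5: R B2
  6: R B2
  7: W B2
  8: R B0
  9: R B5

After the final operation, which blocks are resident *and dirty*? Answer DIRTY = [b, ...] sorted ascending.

DIRTY = [7]

  0 | W B7 → L1 miss [D]
  1 | R B7 → L1 hit [D]
  2 | R B5 → L2 miss [-]
  3 | W B2 → L2 miss [D]
  4 | W B2 → L2 hit [D]
  5 | R B2 → L2 hit [D]
  6 | R B2 → L2 hit [D]
  7 | W B2 → L2 hit [D]
  8 | R B0 → L0 miss [-]
  9 | R B5 → L2 miss wb→B2 [-]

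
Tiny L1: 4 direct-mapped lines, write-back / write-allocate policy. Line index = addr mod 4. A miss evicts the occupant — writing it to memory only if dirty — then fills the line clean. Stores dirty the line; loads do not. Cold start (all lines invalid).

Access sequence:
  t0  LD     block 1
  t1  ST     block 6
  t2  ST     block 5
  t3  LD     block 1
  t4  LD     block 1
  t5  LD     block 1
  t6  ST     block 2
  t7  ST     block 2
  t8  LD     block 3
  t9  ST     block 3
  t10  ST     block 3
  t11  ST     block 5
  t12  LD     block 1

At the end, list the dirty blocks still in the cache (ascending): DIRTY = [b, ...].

DIRTY = [2, 3]

0: R B1 -> L1 miss  d=-]
1: W B6 -> L2 miss  d=D]
2: W B5 -> L1 miss  d=D]
3: R B1 -> L1 miss wb->B5  d=-]
4: R B1 -> L1 hit  d=-]
5: R B1 -> L1 hit  d=-]
6: W B2 -> L2 miss wb->B6  d=D]
7: W B2 -> L2 hit  d=D]
8: R B3 -> L3 miss  d=-]
9: W B3 -> L3 hit  d=D]
10: W B3 -> L3 hit  d=D]
11: W B5 -> L1 miss  d=D]
12: R B1 -> L1 miss wb->B5  d=-]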